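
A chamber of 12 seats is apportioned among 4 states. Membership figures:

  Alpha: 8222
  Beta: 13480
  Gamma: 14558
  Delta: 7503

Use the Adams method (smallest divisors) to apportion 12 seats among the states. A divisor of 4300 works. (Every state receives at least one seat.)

With modified divisor 4300: modified quotas Alpha 1.912, Beta 3.135, Gamma 3.386, Delta 1.745.
Rounding up: Alpha 2, Beta 4, Gamma 4, Delta 2 (total 12).

Alpha 2, Beta 4, Gamma 4, Delta 2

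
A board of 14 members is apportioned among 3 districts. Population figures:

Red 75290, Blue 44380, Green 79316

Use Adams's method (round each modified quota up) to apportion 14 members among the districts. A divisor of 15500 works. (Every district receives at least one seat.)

Red 5, Blue 3, Green 6

With modified divisor 15500: modified quotas Red 4.857, Blue 2.863, Green 5.117.
Rounding up: Red 5, Blue 3, Green 6 (total 14).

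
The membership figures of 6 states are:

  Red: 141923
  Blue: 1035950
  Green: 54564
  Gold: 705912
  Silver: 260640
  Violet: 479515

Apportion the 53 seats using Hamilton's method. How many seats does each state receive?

The standard divisor is 2678504/53 ≈ 50537.811.
Standard quotas: Red 2.8083, Blue 20.4985, Green 1.0797, Gold 13.9680, Silver 5.1573, Violet 9.4882.
Lower quotas: Red 2, Blue 20, Green 1, Gold 13, Silver 5, Violet 9 (sum 50, leaving 3 seats).
Remainders in descending order: Gold 0.9680, Red 0.8083, Blue 0.4985, Violet 0.4882, Silver 0.1573, Green 0.0797.
Largest remainders: Gold, Red, Blue receive the extra seats.

Red: 3; Blue: 21; Green: 1; Gold: 14; Silver: 5; Violet: 9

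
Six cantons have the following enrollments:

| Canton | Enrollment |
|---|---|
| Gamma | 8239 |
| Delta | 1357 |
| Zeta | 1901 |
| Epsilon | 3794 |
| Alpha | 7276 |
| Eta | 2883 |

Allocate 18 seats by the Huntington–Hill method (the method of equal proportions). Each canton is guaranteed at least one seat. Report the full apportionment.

Gamma=6; Delta=1; Zeta=1; Epsilon=3; Alpha=5; Eta=2

With divisor 1424: modified quotas Gamma 5.786, Delta 0.953, Zeta 1.335, Epsilon 2.664, Alpha 5.110, Eta 2.025.
Geometric-mean thresholds: Gamma √(5·6)=5.477, Delta (min 1), Zeta √(1·2)=1.414, Epsilon √(2·3)=2.449, Alpha √(5·6)=5.477, Eta √(2·3)=2.449.
Each quota rounded against its threshold gives Gamma 6, Delta 1, Zeta 1, Epsilon 3, Alpha 5, Eta 2 (total 18).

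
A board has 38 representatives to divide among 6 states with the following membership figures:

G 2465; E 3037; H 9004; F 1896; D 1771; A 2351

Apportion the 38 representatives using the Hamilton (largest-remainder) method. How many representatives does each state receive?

G 5, E 6, H 17, F 3, D 3, A 4

Total 20524; standard divisor 20524/38 ≈ 540.105.
Standard quotas: G 4.5639, E 5.6230, H 16.6708, F 3.5104, D 3.2790, A 4.3529.
Lower quotas: G 4, E 5, H 16, F 3, D 3, A 4 (sum 35, leaving 3 seats).
Remainders in descending order: H 0.6708, E 0.6230, G 0.5639, F 0.5104, A 0.3529, D 0.2790.
Largest remainders: H, E, G receive the extra seats.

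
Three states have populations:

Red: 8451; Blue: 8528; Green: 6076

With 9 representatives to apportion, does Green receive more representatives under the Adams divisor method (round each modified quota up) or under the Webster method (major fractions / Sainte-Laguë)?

Adams

Adams: Red 3, Blue 3, Green 3.
Webster: Red 3, Blue 4, Green 2.
Green gets 3 under Adams and 2 under Webster.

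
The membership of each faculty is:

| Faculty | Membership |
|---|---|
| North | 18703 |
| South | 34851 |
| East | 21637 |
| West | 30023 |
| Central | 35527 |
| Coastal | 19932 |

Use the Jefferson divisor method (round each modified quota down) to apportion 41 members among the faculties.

Standard divisor 160673/41 ≈ 3918.854; standard quotas: North 4.773, South 8.893, East 5.521, West 7.661, Central 9.066, Coastal 5.086.
Rounding down gives 4, 8, 5, 7, 9, 5 = 38 seats, so the divisor must be adjusted.
With modified divisor 3700: modified quotas North 5.055, South 9.419, East 5.848, West 8.114, Central 9.602, Coastal 5.387.
Rounding down: North 5, South 9, East 5, West 8, Central 9, Coastal 5 (total 41).

North 5, South 9, East 5, West 8, Central 9, Coastal 5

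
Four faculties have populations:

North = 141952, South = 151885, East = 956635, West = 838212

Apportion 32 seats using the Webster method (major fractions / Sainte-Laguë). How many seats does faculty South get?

2

Standard divisor 2088684/32 ≈ 65271.375; standard quotas: North 2.175, South 2.327, East 14.656, West 12.842.
Rounding to the nearest integer gives North 2, South 2, East 15, West 13 — total 32, matching the house size, so no adjustment is needed.
South receives 2.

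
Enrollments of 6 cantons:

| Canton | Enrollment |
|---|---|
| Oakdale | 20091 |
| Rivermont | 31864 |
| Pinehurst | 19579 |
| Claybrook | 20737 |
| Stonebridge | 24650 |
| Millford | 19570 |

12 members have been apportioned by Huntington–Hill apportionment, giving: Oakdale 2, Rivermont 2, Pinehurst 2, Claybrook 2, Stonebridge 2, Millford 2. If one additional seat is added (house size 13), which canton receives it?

Rivermont

Priority for the next seat is population ÷ (√(s·(s+1))).
Priorities: Oakdale 8202.116, Rivermont 13008.424, Pinehurst 7993.093, Claybrook 8465.845, Stonebridge 10063.320, Millford 7989.419.
Highest priority: Rivermont.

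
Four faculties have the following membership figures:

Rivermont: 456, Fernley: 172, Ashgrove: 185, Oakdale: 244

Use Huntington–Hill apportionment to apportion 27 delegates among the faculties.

Rivermont 12, Fernley 4, Ashgrove 5, Oakdale 6

With divisor 39: modified quotas Rivermont 11.692, Fernley 4.410, Ashgrove 4.744, Oakdale 6.256.
Geometric-mean thresholds: Rivermont √(11·12)=11.489, Fernley √(4·5)=4.472, Ashgrove √(4·5)=4.472, Oakdale √(6·7)=6.481.
Each quota rounded against its threshold gives Rivermont 12, Fernley 4, Ashgrove 5, Oakdale 6 (total 27).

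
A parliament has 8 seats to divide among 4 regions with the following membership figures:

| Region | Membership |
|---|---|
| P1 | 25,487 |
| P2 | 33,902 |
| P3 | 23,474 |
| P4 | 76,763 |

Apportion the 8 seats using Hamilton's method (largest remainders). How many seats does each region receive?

P1: 1; P2: 2; P3: 1; P4: 4

The standard divisor is 159626/8 ≈ 19953.25.
Standard quotas: P1 1.2773, P2 1.6991, P3 1.1764, P4 3.8471.
Lower quotas: P1 1, P2 1, P3 1, P4 3 (sum 6, leaving 2 seats).
Remainders in descending order: P4 0.8471, P2 0.6991, P1 0.2773, P3 0.1764.
Largest remainders: P4, P2 receive the extra seats.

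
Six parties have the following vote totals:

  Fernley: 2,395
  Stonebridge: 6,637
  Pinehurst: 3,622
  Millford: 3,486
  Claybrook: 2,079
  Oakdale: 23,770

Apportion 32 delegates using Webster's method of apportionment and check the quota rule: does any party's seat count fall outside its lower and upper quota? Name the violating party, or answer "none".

Oakdale

Standard quotas: Fernley 1.825, Stonebridge 5.058, Pinehurst 2.760, Millford 2.657, Claybrook 1.584, Oakdale 18.115.
Webster allocation: Fernley 2, Stonebridge 5, Pinehurst 3, Millford 3, Claybrook 2, Oakdale 17.
Oakdale has quota 18.115 (lower 18, upper 19) but receives 17 — outside the quota interval.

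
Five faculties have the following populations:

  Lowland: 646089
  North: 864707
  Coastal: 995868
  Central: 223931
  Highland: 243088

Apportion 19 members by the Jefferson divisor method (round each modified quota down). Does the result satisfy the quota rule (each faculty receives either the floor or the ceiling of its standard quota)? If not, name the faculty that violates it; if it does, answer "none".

Standard quotas: Lowland 4.128, North 5.525, Coastal 6.363, Central 1.431, Highland 1.553.
Jefferson allocation: Lowland 4, North 6, Coastal 7, Central 1, Highland 1.
Every allocation lies between the lower and upper quota.

none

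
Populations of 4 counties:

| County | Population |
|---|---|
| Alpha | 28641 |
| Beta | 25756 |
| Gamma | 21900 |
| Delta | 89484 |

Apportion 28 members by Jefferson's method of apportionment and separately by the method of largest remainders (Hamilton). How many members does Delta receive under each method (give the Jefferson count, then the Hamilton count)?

16 and 15

Jefferson: Alpha 5, Beta 4, Gamma 3, Delta 16.
Hamilton: Alpha 5, Beta 4, Gamma 4, Delta 15.
Delta gets 16 under Jefferson and 15 under Hamilton.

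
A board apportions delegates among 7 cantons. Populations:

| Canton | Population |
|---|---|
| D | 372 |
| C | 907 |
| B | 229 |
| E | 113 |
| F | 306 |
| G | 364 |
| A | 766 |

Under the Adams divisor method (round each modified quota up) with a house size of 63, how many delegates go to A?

Standard divisor 3057/63 ≈ 48.524; standard quotas: D 7.666, C 18.692, B 4.719, E 2.329, F 6.306, G 7.501, A 15.786.
Rounding up gives 8, 19, 5, 3, 7, 8, 16 = 66 seats, so the divisor must be adjusted.
With modified divisor 51.5: modified quotas D 7.223, C 17.612, B 4.447, E 2.194, F 5.942, G 7.068, A 14.874.
Rounding up: D 8, C 18, B 5, E 3, F 6, G 8, A 15 (total 63).
A receives 15.

15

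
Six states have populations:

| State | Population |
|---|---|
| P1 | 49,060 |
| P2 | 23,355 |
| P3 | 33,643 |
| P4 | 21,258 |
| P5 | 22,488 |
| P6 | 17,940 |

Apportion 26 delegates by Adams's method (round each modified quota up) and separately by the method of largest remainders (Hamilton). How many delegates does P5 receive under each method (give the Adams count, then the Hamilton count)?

4 and 3

Adams: P1 7, P2 4, P3 5, P4 3, P5 4, P6 3.
Hamilton: P1 8, P2 4, P3 5, P4 3, P5 3, P6 3.
P5 gets 4 under Adams and 3 under Hamilton.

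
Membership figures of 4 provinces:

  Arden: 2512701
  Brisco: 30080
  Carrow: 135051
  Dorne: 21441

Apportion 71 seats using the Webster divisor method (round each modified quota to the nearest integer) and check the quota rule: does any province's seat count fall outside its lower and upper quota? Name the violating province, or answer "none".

Standard quotas: Arden 66.093, Brisco 0.791, Carrow 3.552, Dorne 0.564.
Webster allocation: Arden 65, Brisco 1, Carrow 4, Dorne 1.
Arden has quota 66.093 (lower 66, upper 67) but receives 65 — outside the quota interval.

Arden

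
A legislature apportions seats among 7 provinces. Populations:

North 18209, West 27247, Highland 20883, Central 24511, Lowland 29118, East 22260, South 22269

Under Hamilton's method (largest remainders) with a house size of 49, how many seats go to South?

7

The standard divisor is 164497/49 ≈ 3357.082.
Standard quotas: North 5.4241, West 8.1163, Highland 6.2206, Central 7.3013, Lowland 8.6736, East 6.6308, South 6.6334.
Lower quotas: North 5, West 8, Highland 6, Central 7, Lowland 8, East 6, South 6 (sum 46, leaving 3 seats).
Remainders in descending order: Lowland 0.6736, South 0.6334, East 0.6308, North 0.4241, Central 0.3013, Highland 0.2206, West 0.1163.
Largest remainders: Lowland, South, East receive the extra seats.
South receives 7.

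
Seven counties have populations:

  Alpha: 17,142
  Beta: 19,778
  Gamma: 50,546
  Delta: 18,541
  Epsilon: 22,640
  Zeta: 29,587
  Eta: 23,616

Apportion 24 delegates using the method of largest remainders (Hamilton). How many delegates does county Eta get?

Standard divisor: 181850 ÷ 24 ≈ 7577.083.
Standard quotas: Alpha 2.2623, Beta 2.6102, Gamma 6.6709, Delta 2.4470, Epsilon 2.9880, Zeta 3.9048, Eta 3.1168.
Lower quotas: Alpha 2, Beta 2, Gamma 6, Delta 2, Epsilon 2, Zeta 3, Eta 3 (sum 20, leaving 4 seats).
Remainders in descending order: Epsilon 0.9880, Zeta 0.9048, Gamma 0.6709, Beta 0.6102, Delta 0.4470, Alpha 0.2623, Eta 0.1168.
The surplus seats go to Epsilon, Zeta, Gamma, Beta.
Eta receives 3.

3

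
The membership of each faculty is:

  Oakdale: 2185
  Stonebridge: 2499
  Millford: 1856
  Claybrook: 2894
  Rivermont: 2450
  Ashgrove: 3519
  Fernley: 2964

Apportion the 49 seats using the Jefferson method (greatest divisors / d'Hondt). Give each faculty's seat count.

Standard divisor 18367/49 ≈ 374.837; standard quotas: Oakdale 5.829, Stonebridge 6.667, Millford 4.951, Claybrook 7.721, Rivermont 6.536, Ashgrove 9.388, Fernley 7.907.
Rounding down gives 5, 6, 4, 7, 6, 9, 7 = 44 seats, so the divisor must be adjusted.
With modified divisor 354: modified quotas Oakdale 6.172, Stonebridge 7.059, Millford 5.243, Claybrook 8.175, Rivermont 6.921, Ashgrove 9.941, Fernley 8.373.
Rounding down: Oakdale 6, Stonebridge 7, Millford 5, Claybrook 8, Rivermont 6, Ashgrove 9, Fernley 8 (total 49).

Oakdale: 6; Stonebridge: 7; Millford: 5; Claybrook: 8; Rivermont: 6; Ashgrove: 9; Fernley: 8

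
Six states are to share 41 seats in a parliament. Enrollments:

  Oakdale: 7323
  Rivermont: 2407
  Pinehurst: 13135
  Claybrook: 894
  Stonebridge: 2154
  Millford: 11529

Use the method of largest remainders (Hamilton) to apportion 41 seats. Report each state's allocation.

Oakdale=8, Rivermont=3, Pinehurst=14, Claybrook=1, Stonebridge=2, Millford=13

Total 37442; standard divisor 37442/41 ≈ 913.22.
Standard quotas: Oakdale 8.0189, Rivermont 2.6357, Pinehurst 14.3832, Claybrook 0.9790, Stonebridge 2.3587, Millford 12.6246.
Lower quotas: Oakdale 8, Rivermont 2, Pinehurst 14, Claybrook 0, Stonebridge 2, Millford 12 (sum 38, leaving 3 seats).
Remainders in descending order: Claybrook 0.9790, Rivermont 0.6357, Millford 0.6246, Pinehurst 0.3832, Stonebridge 0.3587, Oakdale 0.0189.
Largest remainders: Claybrook, Rivermont, Millford receive the extra seats.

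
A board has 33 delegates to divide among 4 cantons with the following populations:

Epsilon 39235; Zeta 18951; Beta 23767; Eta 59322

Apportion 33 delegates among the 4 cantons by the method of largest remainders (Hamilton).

Total 141275; standard divisor 141275/33 ≈ 4281.061.
Standard quotas: Epsilon 9.1648, Zeta 4.4267, Beta 5.5517, Eta 13.8568.
Lower quotas: Epsilon 9, Zeta 4, Beta 5, Eta 13 (sum 31, leaving 2 seats).
Remainders in descending order: Eta 0.8568, Beta 0.5517, Zeta 0.4267, Epsilon 0.1648.
The surplus seats go to Eta, Beta.

Epsilon 9; Zeta 4; Beta 6; Eta 14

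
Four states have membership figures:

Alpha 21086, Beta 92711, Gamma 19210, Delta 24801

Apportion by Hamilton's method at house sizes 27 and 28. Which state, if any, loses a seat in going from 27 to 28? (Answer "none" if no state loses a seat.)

At 27 seats: Alpha 4, Beta 16, Gamma 3, Delta 4.
At 28 seats: Alpha 4, Beta 17, Gamma 3, Delta 4.
No state's allocation decreased.

none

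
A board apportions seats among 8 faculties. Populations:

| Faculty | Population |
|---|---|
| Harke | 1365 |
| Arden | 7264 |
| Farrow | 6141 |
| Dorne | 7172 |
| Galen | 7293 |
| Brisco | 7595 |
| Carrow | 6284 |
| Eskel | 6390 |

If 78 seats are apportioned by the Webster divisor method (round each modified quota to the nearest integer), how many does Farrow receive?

Standard divisor 49504/78 ≈ 634.667; standard quotas: Harke 2.151, Arden 11.445, Farrow 9.676, Dorne 11.300, Galen 11.491, Brisco 11.967, Carrow 9.901, Eskel 10.068.
Rounding to the nearest integer gives 2, 11, 10, 11, 11, 12, 10, 10 = 77 seats, so the divisor must be adjusted.
With modified divisor 633: modified quotas Harke 2.156, Arden 11.476, Farrow 9.701, Dorne 11.330, Galen 11.521, Brisco 11.998, Carrow 9.927, Eskel 10.095.
Rounding to the nearest integer: Harke 2, Arden 11, Farrow 10, Dorne 11, Galen 12, Brisco 12, Carrow 10, Eskel 10 (total 78).
Farrow receives 10.

10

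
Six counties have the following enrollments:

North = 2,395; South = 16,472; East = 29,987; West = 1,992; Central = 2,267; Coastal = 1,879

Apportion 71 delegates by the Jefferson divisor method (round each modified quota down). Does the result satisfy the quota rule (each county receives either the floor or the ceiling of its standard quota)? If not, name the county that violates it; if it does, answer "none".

Standard quotas: North 3.092, South 21.267, East 38.716, West 2.572, Central 2.927, Coastal 2.426.
Jefferson allocation: North 3, South 21, East 40, West 2, Central 3, Coastal 2.
East has quota 38.716 (lower 38, upper 39) but receives 40 — outside the quota interval.

East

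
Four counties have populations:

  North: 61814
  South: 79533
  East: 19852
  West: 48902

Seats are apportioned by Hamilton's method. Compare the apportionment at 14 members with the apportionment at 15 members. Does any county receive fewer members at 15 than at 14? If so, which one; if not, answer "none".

East

At 14 seats: North 4, South 5, East 2, West 3.
At 15 seats: North 4, South 6, East 1, West 4.
East drops from 2 to 1.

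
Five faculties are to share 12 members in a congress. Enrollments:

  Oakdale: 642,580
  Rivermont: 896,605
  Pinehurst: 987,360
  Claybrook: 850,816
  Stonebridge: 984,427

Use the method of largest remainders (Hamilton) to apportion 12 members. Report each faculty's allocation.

Standard divisor: 4361788 ÷ 12 ≈ 363482.333.
Standard quotas: Oakdale 1.7678, Rivermont 2.4667, Pinehurst 2.7164, Claybrook 2.3407, Stonebridge 2.7083.
Lower quotas: Oakdale 1, Rivermont 2, Pinehurst 2, Claybrook 2, Stonebridge 2 (sum 9, leaving 3 seats).
Remainders in descending order: Oakdale 0.7678, Pinehurst 0.7164, Stonebridge 0.7083, Rivermont 0.4667, Claybrook 0.3407.
The surplus seats go to Oakdale, Pinehurst, Stonebridge.

Oakdale 2; Rivermont 2; Pinehurst 3; Claybrook 2; Stonebridge 3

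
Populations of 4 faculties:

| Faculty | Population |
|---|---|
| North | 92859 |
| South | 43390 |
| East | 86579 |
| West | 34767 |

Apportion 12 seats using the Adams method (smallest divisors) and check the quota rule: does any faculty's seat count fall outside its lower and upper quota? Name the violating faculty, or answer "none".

none

Standard quotas: North 4.326, South 2.021, East 4.033, West 1.620.
Adams allocation: North 4, South 2, East 4, West 2.
Every allocation lies between the lower and upper quota.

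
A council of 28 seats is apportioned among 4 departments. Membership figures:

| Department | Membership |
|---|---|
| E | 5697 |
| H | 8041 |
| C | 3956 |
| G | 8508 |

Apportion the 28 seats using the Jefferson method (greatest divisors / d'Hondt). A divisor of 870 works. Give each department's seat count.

E 6; H 9; C 4; G 9

With modified divisor 870: modified quotas E 6.548, H 9.243, C 4.547, G 9.779.
Rounding down: E 6, H 9, C 4, G 9 (total 28).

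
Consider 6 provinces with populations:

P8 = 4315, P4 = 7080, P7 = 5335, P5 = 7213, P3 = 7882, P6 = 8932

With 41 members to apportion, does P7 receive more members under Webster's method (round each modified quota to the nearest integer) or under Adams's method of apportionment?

Webster: P8 4, P4 7, P7 6, P5 7, P3 8, P6 9.
Adams: P8 5, P4 7, P7 5, P5 7, P3 8, P6 9.
P7 gets 6 under Webster and 5 under Adams.

Webster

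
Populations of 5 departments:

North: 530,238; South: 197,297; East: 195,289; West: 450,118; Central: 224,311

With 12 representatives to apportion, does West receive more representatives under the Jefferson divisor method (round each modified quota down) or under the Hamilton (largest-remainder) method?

Jefferson: North 4, South 1, East 1, West 4, Central 2.
Hamilton: North 4, South 2, East 1, West 3, Central 2.
West gets 4 under Jefferson and 3 under Hamilton.

Jefferson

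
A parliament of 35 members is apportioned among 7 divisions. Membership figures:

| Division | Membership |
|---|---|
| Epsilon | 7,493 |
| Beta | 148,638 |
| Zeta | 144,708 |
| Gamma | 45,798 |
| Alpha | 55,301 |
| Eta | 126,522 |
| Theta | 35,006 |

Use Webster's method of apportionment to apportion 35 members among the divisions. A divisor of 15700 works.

With modified divisor 15700: modified quotas Epsilon 0.477, Beta 9.467, Zeta 9.217, Gamma 2.917, Alpha 3.522, Eta 8.059, Theta 2.230.
Rounding to the nearest integer: Epsilon 0, Beta 9, Zeta 9, Gamma 3, Alpha 4, Eta 8, Theta 2 (total 35).

Epsilon=0, Beta=9, Zeta=9, Gamma=3, Alpha=4, Eta=8, Theta=2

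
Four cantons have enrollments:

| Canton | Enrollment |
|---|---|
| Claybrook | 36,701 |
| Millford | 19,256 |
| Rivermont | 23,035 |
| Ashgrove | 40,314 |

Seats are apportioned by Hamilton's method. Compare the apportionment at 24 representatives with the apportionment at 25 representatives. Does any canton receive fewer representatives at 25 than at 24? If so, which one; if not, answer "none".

At 24 seats: Claybrook 7, Millford 4, Rivermont 5, Ashgrove 8.
At 25 seats: Claybrook 8, Millford 4, Rivermont 5, Ashgrove 8.
No canton's allocation decreased.

none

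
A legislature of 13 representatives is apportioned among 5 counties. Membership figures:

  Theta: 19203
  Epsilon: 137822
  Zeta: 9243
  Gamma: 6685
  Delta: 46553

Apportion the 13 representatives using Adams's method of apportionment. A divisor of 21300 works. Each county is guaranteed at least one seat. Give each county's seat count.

Theta 1; Epsilon 7; Zeta 1; Gamma 1; Delta 3

With modified divisor 21300: modified quotas Theta 0.902, Epsilon 6.471, Zeta 0.434, Gamma 0.314, Delta 2.186.
Rounding up: Theta 1, Epsilon 7, Zeta 1, Gamma 1, Delta 3 (total 13).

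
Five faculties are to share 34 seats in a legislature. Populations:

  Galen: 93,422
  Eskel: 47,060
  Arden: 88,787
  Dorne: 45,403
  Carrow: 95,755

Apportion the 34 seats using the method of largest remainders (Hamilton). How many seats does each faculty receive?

Standard divisor: 370427 ÷ 34 ≈ 10894.912.
Standard quotas: Galen 8.5748, Eskel 4.3194, Arden 8.1494, Dorne 4.1674, Carrow 8.7890.
Lower quotas: Galen 8, Eskel 4, Arden 8, Dorne 4, Carrow 8 (sum 32, leaving 2 seats).
Remainders in descending order: Carrow 0.7890, Galen 0.5748, Eskel 0.3194, Dorne 0.1674, Arden 0.1494.
Largest remainders: Carrow, Galen receive the extra seats.

Galen 9, Eskel 4, Arden 8, Dorne 4, Carrow 9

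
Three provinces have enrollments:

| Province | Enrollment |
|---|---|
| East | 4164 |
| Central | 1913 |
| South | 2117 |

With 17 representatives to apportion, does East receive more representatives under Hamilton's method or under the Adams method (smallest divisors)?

Hamilton: East 9, Central 4, South 4.
Adams: East 8, Central 4, South 5.
East gets 9 under Hamilton and 8 under Adams.

Hamilton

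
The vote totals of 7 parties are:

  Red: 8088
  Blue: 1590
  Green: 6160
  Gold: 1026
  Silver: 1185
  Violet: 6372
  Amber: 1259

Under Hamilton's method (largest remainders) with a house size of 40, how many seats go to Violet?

Standard divisor: 25680 ÷ 40 = 642.
Standard quotas: Red 12.5981, Blue 2.4766, Green 9.5950, Gold 1.5981, Silver 1.8458, Violet 9.9252, Amber 1.9611.
Lower quotas: Red 12, Blue 2, Green 9, Gold 1, Silver 1, Violet 9, Amber 1 (sum 35, leaving 5 seats).
Remainders in descending order: Amber 0.9611, Violet 0.9252, Silver 0.8458, Red 0.5981, Gold 0.5981, Green 0.5950, Blue 0.4766.
The surplus seats go to Amber, Violet, Silver, Red, Gold.
Violet receives 10.

10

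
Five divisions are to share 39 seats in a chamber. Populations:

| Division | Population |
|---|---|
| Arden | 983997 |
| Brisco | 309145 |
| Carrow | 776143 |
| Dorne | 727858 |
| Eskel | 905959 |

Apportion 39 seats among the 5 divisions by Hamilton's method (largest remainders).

Arden: 10, Brisco: 3, Carrow: 8, Dorne: 8, Eskel: 10

Standard divisor: 3703102 ÷ 39 ≈ 94951.333.
Standard quotas: Arden 10.3632, Brisco 3.2558, Carrow 8.1741, Dorne 7.6656, Eskel 9.5413.
Lower quotas: Arden 10, Brisco 3, Carrow 8, Dorne 7, Eskel 9 (sum 37, leaving 2 seats).
Remainders in descending order: Dorne 0.6656, Eskel 0.5413, Arden 0.3632, Brisco 0.2558, Carrow 0.1741.
Largest remainders: Dorne, Eskel receive the extra seats.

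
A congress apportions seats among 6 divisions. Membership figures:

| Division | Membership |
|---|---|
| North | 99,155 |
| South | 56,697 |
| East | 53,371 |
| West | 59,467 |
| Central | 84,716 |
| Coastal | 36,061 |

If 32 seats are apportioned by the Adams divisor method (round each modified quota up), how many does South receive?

5

Standard divisor 389467/32 ≈ 12170.844; standard quotas: North 8.147, South 4.658, East 4.385, West 4.886, Central 6.961, Coastal 2.963.
Rounding up gives 9, 5, 5, 5, 7, 3 = 34 seats, so the divisor must be adjusted.
With modified divisor 13700: modified quotas North 7.238, South 4.138, East 3.896, West 4.341, Central 6.184, Coastal 2.632.
Rounding up: North 8, South 5, East 4, West 5, Central 7, Coastal 3 (total 32).
South receives 5.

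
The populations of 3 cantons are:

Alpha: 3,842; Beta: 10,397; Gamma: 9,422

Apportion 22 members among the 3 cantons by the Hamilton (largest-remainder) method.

Total 23661; standard divisor 23661/22 ≈ 1075.5.
Standard quotas: Alpha 3.5723, Beta 9.6671, Gamma 8.7606.
Lower quotas: Alpha 3, Beta 9, Gamma 8 (sum 20, leaving 2 seats).
Remainders in descending order: Gamma 0.7606, Beta 0.6671, Alpha 0.5723.
Largest remainders: Gamma, Beta receive the extra seats.

Alpha=3; Beta=10; Gamma=9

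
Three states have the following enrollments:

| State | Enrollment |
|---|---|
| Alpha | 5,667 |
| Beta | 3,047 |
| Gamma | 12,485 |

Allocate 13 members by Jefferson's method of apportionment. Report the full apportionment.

Standard divisor 21199/13 ≈ 1630.692; standard quotas: Alpha 3.475, Beta 1.869, Gamma 7.656.
Rounding down gives 3, 1, 7 = 11 seats, so the divisor must be adjusted.
With modified divisor 1500: modified quotas Alpha 3.778, Beta 2.031, Gamma 8.323.
Rounding down: Alpha 3, Beta 2, Gamma 8 (total 13).

Alpha 3; Beta 2; Gamma 8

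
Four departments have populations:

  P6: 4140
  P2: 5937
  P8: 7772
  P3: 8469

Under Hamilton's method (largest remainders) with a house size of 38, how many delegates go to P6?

6

Total 26318; standard divisor 26318/38 ≈ 692.579.
Standard quotas: P6 5.9777, P2 8.5723, P8 11.2218, P3 12.2282.
Lower quotas: P6 5, P2 8, P8 11, P3 12 (sum 36, leaving 2 seats).
Remainders in descending order: P6 0.9777, P2 0.5723, P3 0.2282, P8 0.2218.
Largest remainders: P6, P2 receive the extra seats.
P6 receives 6.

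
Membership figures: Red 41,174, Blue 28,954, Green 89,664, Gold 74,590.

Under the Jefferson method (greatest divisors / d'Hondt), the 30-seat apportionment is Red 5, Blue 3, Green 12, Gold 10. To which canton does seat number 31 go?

Priority for the next seat is population ÷ (current seats + 1).
Priorities: Red 6862.333, Blue 7238.500, Green 6897.231, Gold 6780.909.
Highest priority: Blue.

Blue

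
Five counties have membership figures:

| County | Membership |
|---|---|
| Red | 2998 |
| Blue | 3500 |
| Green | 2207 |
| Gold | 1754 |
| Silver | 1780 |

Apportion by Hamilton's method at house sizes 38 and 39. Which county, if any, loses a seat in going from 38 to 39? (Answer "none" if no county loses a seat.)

At 38 seats: Red 9, Blue 11, Green 7, Gold 5, Silver 6.
At 39 seats: Red 9, Blue 11, Green 7, Gold 6, Silver 6.
No county's allocation decreased.

none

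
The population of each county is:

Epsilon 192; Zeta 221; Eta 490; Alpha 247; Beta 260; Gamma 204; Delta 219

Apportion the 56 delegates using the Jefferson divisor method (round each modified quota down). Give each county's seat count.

Epsilon 6, Zeta 7, Eta 15, Alpha 7, Beta 8, Gamma 6, Delta 7

Standard divisor 1833/56 ≈ 32.732; standard quotas: Epsilon 5.866, Zeta 6.752, Eta 14.970, Alpha 7.546, Beta 7.943, Gamma 6.232, Delta 6.691.
Rounding down gives 5, 6, 14, 7, 7, 6, 6 = 51 seats, so the divisor must be adjusted.
With modified divisor 31: modified quotas Epsilon 6.194, Zeta 7.129, Eta 15.806, Alpha 7.968, Beta 8.387, Gamma 6.581, Delta 7.065.
Rounding down: Epsilon 6, Zeta 7, Eta 15, Alpha 7, Beta 8, Gamma 6, Delta 7 (total 56).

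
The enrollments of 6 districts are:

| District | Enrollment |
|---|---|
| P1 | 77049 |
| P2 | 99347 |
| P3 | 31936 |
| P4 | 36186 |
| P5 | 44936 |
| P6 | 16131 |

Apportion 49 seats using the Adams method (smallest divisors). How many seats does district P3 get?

5

Standard divisor 305585/49 ≈ 6236.429; standard quotas: P1 12.355, P2 15.930, P3 5.121, P4 5.802, P5 7.205, P6 2.587.
Rounding up gives 13, 16, 6, 6, 8, 3 = 52 seats, so the divisor must be adjusted.
With modified divisor 6500: modified quotas P1 11.854, P2 15.284, P3 4.913, P4 5.567, P5 6.913, P6 2.482.
Rounding up: P1 12, P2 16, P3 5, P4 6, P5 7, P6 3 (total 49).
P3 receives 5.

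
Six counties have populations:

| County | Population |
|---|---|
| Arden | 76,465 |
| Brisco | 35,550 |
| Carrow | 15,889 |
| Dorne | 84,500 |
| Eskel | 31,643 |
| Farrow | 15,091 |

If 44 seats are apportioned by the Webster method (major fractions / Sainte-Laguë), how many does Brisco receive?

6

Standard divisor 259138/44 ≈ 5889.5; standard quotas: Arden 12.983, Brisco 6.036, Carrow 2.698, Dorne 14.348, Eskel 5.373, Farrow 2.562.
Rounding to the nearest integer gives Arden 13, Brisco 6, Carrow 3, Dorne 14, Eskel 5, Farrow 3 — total 44, matching the house size, so no adjustment is needed.
Brisco receives 6.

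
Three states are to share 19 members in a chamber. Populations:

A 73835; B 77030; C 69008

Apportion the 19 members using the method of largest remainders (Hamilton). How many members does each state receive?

A 6, B 7, C 6

The standard divisor is 219873/19 ≈ 11572.263.
Standard quotas: A 6.3803, B 6.6564, C 5.9632.
Lower quotas: A 6, B 6, C 5 (sum 17, leaving 2 seats).
Remainders in descending order: C 0.9632, B 0.6564, A 0.3803.
The surplus seats go to C, B.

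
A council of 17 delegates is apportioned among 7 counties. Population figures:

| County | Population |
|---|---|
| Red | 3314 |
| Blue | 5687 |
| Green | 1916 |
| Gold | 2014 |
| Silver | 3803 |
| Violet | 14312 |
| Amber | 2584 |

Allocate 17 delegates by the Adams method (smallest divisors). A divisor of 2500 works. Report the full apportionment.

Red 2, Blue 3, Green 1, Gold 1, Silver 2, Violet 6, Amber 2

With modified divisor 2500: modified quotas Red 1.326, Blue 2.275, Green 0.766, Gold 0.806, Silver 1.521, Violet 5.725, Amber 1.034.
Rounding up: Red 2, Blue 3, Green 1, Gold 1, Silver 2, Violet 6, Amber 2 (total 17).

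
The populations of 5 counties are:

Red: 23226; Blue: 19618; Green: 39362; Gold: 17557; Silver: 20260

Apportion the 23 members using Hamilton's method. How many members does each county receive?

Standard divisor: 120023 ÷ 23 ≈ 5218.391.
Standard quotas: Red 4.4508, Blue 3.7594, Green 7.5429, Gold 3.3644, Silver 3.8824.
Lower quotas: Red 4, Blue 3, Green 7, Gold 3, Silver 3 (sum 20, leaving 3 seats).
Remainders in descending order: Silver 0.8824, Blue 0.7594, Green 0.5429, Red 0.4508, Gold 0.3644.
The surplus seats go to Silver, Blue, Green.

Red 4, Blue 4, Green 8, Gold 3, Silver 4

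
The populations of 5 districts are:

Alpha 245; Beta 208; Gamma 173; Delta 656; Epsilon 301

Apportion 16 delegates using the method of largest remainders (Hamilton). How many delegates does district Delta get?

The standard divisor is 1583/16 ≈ 98.938.
Standard quotas: Alpha 2.476, Beta 2.102, Gamma 1.749, Delta 6.630, Epsilon 3.042.
Lower quotas: Alpha 2, Beta 2, Gamma 1, Delta 6, Epsilon 3 (sum 14, leaving 2 seats).
Remainders in descending order: Gamma 0.749, Delta 0.630, Alpha 0.476, Beta 0.102, Epsilon 0.042.
The surplus seats go to Gamma, Delta.
Delta receives 7.

7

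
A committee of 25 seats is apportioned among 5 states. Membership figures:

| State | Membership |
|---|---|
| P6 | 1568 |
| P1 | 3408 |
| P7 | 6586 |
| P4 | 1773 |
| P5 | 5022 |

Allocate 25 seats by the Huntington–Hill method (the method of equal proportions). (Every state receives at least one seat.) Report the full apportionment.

With divisor 743: modified quotas P6 2.110, P1 4.587, P7 8.864, P4 2.386, P5 6.759.
Geometric-mean thresholds: P6 √(2·3)=2.449, P1 √(4·5)=4.472, P7 √(8·9)=8.485, P4 √(2·3)=2.449, P5 √(6·7)=6.481.
Each quota rounded against its threshold gives P6 2, P1 5, P7 9, P4 2, P5 7 (total 25).

P6=2; P1=5; P7=9; P4=2; P5=7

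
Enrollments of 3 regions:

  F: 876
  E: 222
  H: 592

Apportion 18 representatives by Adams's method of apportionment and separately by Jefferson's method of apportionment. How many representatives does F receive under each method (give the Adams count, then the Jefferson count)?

9 and 10

Adams: F 9, E 3, H 6.
Jefferson: F 10, E 2, H 6.
F gets 9 under Adams and 10 under Jefferson.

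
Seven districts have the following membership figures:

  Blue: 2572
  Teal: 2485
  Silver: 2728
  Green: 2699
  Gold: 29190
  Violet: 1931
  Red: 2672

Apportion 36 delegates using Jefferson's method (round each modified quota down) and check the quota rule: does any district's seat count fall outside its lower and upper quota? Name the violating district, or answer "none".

Gold

Standard quotas: Blue 2.091, Teal 2.020, Silver 2.218, Green 2.194, Gold 23.733, Violet 1.570, Red 2.173.
Jefferson allocation: Blue 2, Teal 2, Silver 2, Green 2, Gold 25, Violet 1, Red 2.
Gold has quota 23.733 (lower 23, upper 24) but receives 25 — outside the quota interval.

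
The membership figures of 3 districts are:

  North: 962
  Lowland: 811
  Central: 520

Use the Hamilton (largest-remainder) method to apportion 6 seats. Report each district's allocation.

North=3; Lowland=2; Central=1

The standard divisor is 2293/6 ≈ 382.167.
Standard quotas: North 2.517, Lowland 2.122, Central 1.361.
Lower quotas: North 2, Lowland 2, Central 1 (sum 5, leaving 1 seat).
Remainders in descending order: North 0.517, Central 0.361, Lowland 0.122.
Largest remainder: North receives the extra seat.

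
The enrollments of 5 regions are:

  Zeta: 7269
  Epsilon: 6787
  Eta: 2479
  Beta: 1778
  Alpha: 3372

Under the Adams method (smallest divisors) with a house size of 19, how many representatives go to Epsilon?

6

Standard divisor 21685/19 ≈ 1141.316; standard quotas: Zeta 6.369, Epsilon 5.947, Eta 2.172, Beta 1.558, Alpha 2.954.
Rounding up gives 7, 6, 3, 2, 3 = 21 seats, so the divisor must be adjusted.
With modified divisor 1300: modified quotas Zeta 5.592, Epsilon 5.221, Eta 1.907, Beta 1.368, Alpha 2.594.
Rounding up: Zeta 6, Epsilon 6, Eta 2, Beta 2, Alpha 3 (total 19).
Epsilon receives 6.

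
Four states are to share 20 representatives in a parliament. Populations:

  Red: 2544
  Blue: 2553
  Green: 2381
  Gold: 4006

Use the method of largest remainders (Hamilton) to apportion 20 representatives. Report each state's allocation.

Total 11484; standard divisor 11484/20 ≈ 574.2.
Standard quotas: Red 4.431, Blue 4.446, Green 4.147, Gold 6.977.
Lower quotas: Red 4, Blue 4, Green 4, Gold 6 (sum 18, leaving 2 seats).
Remainders in descending order: Gold 0.977, Blue 0.446, Red 0.431, Green 0.147.
Largest remainders: Gold, Blue receive the extra seats.

Red=4, Blue=5, Green=4, Gold=7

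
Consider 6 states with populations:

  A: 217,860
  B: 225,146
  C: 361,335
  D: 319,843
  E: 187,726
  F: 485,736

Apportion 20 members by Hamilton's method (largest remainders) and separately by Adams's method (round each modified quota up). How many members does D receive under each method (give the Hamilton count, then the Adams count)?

4 and 3

Hamilton: A 2, B 3, C 4, D 4, E 2, F 5.
Adams: A 3, B 3, C 4, D 3, E 2, F 5.
D gets 4 under Hamilton and 3 under Adams.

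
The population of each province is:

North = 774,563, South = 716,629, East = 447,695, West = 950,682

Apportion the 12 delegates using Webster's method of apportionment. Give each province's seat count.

Standard divisor 2889569/12 ≈ 240797.417; standard quotas: North 3.217, South 2.976, East 1.859, West 3.948.
Rounding to the nearest integer gives North 3, South 3, East 2, West 4 — total 12, matching the house size, so no adjustment is needed.

North 3; South 3; East 2; West 4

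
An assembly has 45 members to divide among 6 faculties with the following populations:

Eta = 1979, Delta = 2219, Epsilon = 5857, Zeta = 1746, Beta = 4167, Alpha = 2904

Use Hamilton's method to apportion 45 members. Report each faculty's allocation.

Eta 5, Delta 5, Epsilon 14, Zeta 4, Beta 10, Alpha 7

The standard divisor is 18872/45 ≈ 419.378.
Standard quotas: Eta 4.7189, Delta 5.2912, Epsilon 13.9659, Zeta 4.1633, Beta 9.9361, Alpha 6.9245.
Lower quotas: Eta 4, Delta 5, Epsilon 13, Zeta 4, Beta 9, Alpha 6 (sum 41, leaving 4 seats).
Remainders in descending order: Epsilon 0.9659, Beta 0.9361, Alpha 0.9245, Eta 0.7189, Delta 0.2912, Zeta 0.1633.
Largest remainders: Epsilon, Beta, Alpha, Eta receive the extra seats.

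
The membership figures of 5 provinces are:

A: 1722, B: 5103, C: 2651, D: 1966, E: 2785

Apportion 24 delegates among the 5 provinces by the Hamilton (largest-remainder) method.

A 3, B 9, C 4, D 3, E 5

The standard divisor is 14227/24 ≈ 592.792.
Standard quotas: A 2.9049, B 8.6084, C 4.4721, D 3.3165, E 4.6981.
Lower quotas: A 2, B 8, C 4, D 3, E 4 (sum 21, leaving 3 seats).
Remainders in descending order: A 0.9049, E 0.6981, B 0.6084, C 0.4721, D 0.3165.
The surplus seats go to A, E, B.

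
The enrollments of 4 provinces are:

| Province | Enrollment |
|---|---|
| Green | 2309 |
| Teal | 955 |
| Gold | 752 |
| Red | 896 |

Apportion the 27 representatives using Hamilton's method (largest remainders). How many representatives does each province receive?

Green 13, Teal 5, Gold 4, Red 5

Total 4912; standard divisor 4912/27 ≈ 181.926.
Standard quotas: Green 12.692, Teal 5.249, Gold 4.134, Red 4.925.
Lower quotas: Green 12, Teal 5, Gold 4, Red 4 (sum 25, leaving 2 seats).
Remainders in descending order: Red 0.925, Green 0.692, Teal 0.249, Gold 0.134.
The surplus seats go to Red, Green.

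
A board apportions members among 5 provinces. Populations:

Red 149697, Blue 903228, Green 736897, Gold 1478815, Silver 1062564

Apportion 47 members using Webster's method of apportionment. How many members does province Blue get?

10

Standard divisor 4331201/47 ≈ 92153.213; standard quotas: Red 1.624, Blue 9.801, Green 7.996, Gold 16.047, Silver 11.530.
Rounding to the nearest integer gives 2, 10, 8, 16, 12 = 48 seats, so the divisor must be adjusted.
With modified divisor 93700: modified quotas Red 1.598, Blue 9.640, Green 7.864, Gold 15.782, Silver 11.340.
Rounding to the nearest integer: Red 2, Blue 10, Green 8, Gold 16, Silver 11 (total 47).
Blue receives 10.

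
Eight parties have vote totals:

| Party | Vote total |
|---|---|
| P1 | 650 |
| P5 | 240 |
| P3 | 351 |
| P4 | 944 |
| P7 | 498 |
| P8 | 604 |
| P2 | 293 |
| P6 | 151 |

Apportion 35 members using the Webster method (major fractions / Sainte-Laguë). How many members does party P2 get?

3

Standard divisor 3731/35 ≈ 106.6; standard quotas: P1 6.098, P5 2.251, P3 3.293, P4 8.856, P7 4.672, P8 5.666, P2 2.749, P6 1.417.
Rounding to the nearest integer gives P1 6, P5 2, P3 3, P4 9, P7 5, P8 6, P2 3, P6 1 — total 35, matching the house size, so no adjustment is needed.
P2 receives 3.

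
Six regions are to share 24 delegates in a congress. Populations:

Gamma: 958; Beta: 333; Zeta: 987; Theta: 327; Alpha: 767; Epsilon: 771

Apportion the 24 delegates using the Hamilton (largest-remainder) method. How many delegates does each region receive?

Standard divisor: 4143 ÷ 24 ≈ 172.625.
Standard quotas: Gamma 5.550, Beta 1.929, Zeta 5.718, Theta 1.894, Alpha 4.443, Epsilon 4.466.
Lower quotas: Gamma 5, Beta 1, Zeta 5, Theta 1, Alpha 4, Epsilon 4 (sum 20, leaving 4 seats).
Remainders in descending order: Beta 0.929, Theta 0.894, Zeta 0.718, Gamma 0.550, Epsilon 0.466, Alpha 0.443.
The surplus seats go to Beta, Theta, Zeta, Gamma.

Gamma=6, Beta=2, Zeta=6, Theta=2, Alpha=4, Epsilon=4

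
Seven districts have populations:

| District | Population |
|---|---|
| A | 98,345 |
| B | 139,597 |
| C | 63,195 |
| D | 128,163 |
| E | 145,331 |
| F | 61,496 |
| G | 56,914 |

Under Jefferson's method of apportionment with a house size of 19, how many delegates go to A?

Standard divisor 693041/19 ≈ 36475.842; standard quotas: A 2.696, B 3.827, C 1.733, D 3.514, E 3.984, F 1.686, G 1.560.
Rounding down gives 2, 3, 1, 3, 3, 1, 1 = 14 seats, so the divisor must be adjusted.
With modified divisor 31200: modified quotas A 3.152, B 4.474, C 2.025, D 4.108, E 4.658, F 1.971, G 1.824.
Rounding down: A 3, B 4, C 2, D 4, E 4, F 1, G 1 (total 19).
A receives 3.

3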